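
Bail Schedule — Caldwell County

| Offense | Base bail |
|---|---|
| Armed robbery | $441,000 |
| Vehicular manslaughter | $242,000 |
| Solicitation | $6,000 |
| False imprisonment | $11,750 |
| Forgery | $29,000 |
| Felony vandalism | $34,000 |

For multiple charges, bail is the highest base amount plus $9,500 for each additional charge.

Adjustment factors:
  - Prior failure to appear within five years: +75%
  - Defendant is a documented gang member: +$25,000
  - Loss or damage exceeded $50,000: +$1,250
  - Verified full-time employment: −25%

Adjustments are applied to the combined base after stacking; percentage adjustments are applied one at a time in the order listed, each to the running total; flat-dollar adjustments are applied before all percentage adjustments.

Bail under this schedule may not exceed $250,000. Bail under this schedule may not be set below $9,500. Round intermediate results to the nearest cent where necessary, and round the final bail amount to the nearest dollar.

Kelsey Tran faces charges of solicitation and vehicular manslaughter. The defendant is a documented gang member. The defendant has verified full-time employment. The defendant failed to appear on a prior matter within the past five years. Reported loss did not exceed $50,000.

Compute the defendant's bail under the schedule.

Base amounts from the schedule: solicitation $6,000; vehicular manslaughter $242,000.
Stacking rule: highest base plus $9,500 per additional charge. Highest is vehicular manslaughter at $242,000; 1 additional charge → +$9,500. Combined base = $251,500.
Defendant is a documented gang member (+$25,000 flat): $251,500 + $25,000 = $276,500.
Prior failure to appear within five years (+75%): $276,500 × 1.75 = $483,875.
Verified full-time employment (−25%): $483,875 × 0.75 = $362,906.25.
Result $362,906.25 exceeds the maximum of $250,000; bail is capped at $250,000.
$250,000 is at or above the $9,500 minimum.

$250,000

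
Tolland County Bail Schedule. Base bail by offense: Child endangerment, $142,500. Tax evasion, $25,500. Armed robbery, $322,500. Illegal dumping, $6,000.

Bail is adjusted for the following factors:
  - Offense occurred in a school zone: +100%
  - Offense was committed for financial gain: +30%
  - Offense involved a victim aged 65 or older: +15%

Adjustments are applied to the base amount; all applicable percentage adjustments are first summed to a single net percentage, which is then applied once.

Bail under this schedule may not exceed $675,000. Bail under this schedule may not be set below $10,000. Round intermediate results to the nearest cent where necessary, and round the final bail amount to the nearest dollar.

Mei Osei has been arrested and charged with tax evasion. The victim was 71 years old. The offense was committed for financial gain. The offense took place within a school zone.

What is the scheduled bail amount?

Base amounts from the schedule: tax evasion $25,500.
Single charge. Combined base = $25,500.
Net percentage adjustment: +100% +30% +15% = +145%. $25,500 × 2.45 = $62,475.
$62,475 is within the $675,000 maximum.
$62,475 is at or above the $10,000 minimum.

$62,475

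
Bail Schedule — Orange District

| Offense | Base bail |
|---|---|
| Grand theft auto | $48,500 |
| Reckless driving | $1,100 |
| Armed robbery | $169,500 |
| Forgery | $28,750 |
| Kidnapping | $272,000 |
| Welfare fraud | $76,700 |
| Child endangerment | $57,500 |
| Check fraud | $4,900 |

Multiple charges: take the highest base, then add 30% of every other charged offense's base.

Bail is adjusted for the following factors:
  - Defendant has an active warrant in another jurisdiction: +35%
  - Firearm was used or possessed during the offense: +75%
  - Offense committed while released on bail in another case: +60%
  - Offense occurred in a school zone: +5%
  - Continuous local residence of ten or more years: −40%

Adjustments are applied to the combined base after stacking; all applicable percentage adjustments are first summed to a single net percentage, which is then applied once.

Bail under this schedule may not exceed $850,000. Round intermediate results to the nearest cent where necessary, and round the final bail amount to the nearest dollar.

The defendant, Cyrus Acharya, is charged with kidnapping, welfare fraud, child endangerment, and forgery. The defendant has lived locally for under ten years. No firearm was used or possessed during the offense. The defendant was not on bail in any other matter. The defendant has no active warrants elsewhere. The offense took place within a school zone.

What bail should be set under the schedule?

Base amounts from the schedule: kidnapping $272,000; welfare fraud $76,700; child endangerment $57,500; forgery $28,750.
Stacking rule: highest base plus 30% of each additional charge. Highest is kidnapping at $272,000. Additional: $76,700 × 30% = $23,010; $57,500 × 30% = $17,250; $28,750 × 30% = $8,625. Combined base = $272,000 + $48,885 = $320,885.
Offense occurred in a school zone (+5%): $320,885 × 1.05 = $336,929.25.
$336,929.25 is within the $850,000 maximum.
Rounded to the nearest dollar: $336,929.

$336,929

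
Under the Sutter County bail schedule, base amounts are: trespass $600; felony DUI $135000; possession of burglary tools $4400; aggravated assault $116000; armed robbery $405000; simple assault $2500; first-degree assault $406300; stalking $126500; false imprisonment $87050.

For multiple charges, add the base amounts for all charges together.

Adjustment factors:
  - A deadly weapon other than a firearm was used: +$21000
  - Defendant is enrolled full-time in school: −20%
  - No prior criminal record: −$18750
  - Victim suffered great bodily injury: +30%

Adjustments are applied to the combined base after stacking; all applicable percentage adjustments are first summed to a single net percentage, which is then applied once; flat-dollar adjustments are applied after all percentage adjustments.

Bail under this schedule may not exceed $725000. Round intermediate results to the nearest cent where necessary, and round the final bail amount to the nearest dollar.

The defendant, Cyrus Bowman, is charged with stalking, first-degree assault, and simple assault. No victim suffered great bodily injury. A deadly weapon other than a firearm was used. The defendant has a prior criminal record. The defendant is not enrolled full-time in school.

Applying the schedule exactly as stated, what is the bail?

Base amounts from the schedule: stalking $126500; first-degree assault $406300; simple assault $2500.
Stacking rule: sum of all bases. $126500 + $406300 + $2500 = $535300.
A deadly weapon other than a firearm was used (+$21000 flat): $535300 + $21000 = $556300.
$556300 is within the $725000 maximum.

$556300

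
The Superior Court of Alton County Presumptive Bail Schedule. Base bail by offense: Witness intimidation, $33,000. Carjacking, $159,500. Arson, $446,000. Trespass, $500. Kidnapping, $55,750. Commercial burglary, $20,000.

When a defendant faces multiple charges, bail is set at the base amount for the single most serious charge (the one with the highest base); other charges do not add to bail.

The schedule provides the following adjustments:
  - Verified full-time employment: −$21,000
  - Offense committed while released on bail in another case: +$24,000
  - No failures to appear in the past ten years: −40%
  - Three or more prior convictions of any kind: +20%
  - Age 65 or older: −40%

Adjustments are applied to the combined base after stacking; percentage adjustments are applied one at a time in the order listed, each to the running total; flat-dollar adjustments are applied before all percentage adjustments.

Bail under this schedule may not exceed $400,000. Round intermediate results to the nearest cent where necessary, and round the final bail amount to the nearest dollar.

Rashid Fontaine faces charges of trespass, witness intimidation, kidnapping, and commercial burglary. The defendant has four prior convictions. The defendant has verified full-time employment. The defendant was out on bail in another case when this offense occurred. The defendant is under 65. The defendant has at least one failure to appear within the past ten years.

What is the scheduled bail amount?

Base amounts from the schedule: trespass $500; witness intimidation $33,000; kidnapping $55,750; commercial burglary $20,000.
Stacking rule: use the highest base only. Highest is kidnapping at $55,750. Combined base = $55,750.
Verified full-time employment (−$21,000 flat): $55,750 − $21,000 = $34,750.
Offense committed while released on bail in another case (+$24,000 flat): $34,750 + $24,000 = $58,750.
Three or more prior convictions of any kind (+20%): $58,750 × 1.2 = $70,500.
$70,500 is within the $400,000 maximum.

$70,500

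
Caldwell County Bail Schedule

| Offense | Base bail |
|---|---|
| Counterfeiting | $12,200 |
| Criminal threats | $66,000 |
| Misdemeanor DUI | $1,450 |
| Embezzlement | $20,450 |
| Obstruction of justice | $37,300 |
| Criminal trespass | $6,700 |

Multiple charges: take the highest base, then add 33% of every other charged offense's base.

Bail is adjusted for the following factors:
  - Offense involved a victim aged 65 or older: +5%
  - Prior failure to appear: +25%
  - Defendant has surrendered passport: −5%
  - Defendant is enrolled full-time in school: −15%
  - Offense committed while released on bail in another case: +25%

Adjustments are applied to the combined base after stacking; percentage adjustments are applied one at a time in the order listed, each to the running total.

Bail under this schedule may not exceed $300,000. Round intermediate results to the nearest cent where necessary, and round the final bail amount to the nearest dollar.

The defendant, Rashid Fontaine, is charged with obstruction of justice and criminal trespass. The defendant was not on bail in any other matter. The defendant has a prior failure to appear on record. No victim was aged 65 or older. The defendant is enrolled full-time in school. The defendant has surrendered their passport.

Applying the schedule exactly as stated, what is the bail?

$39,881

Base amounts from the schedule: obstruction of justice $37,300; criminal trespass $6,700.
Stacking rule: highest base plus 33% of each additional charge. Highest is obstruction of justice at $37,300. Additional: $6,700 × 33% = $2,211. Combined base = $37,300 + $2,211 = $39,511.
Prior failure to appear (+25%): $39,511 × 1.25 = $49,388.75.
Defendant has surrendered passport (−5%): $49,388.75 × 0.95 = $46,919.31.
Defendant is enrolled full-time in school (−15%): $46,919.31 × 0.85 = $39,881.41.
$39,881.41 is within the $300,000 maximum.
Rounded to the nearest dollar: $39,881.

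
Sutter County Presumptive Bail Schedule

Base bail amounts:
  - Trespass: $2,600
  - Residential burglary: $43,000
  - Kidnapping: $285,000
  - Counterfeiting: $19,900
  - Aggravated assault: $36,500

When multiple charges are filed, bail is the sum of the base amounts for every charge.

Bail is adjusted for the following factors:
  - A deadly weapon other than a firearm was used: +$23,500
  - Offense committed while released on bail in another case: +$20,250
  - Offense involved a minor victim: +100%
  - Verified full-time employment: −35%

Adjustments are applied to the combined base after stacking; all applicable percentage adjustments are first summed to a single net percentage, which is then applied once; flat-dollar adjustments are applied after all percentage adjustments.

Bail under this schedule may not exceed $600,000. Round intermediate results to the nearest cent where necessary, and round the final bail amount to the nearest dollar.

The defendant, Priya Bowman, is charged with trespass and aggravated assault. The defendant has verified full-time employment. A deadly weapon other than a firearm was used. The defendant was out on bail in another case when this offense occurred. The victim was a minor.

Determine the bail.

$108,265

Base amounts from the schedule: trespass $2,600; aggravated assault $36,500.
Stacking rule: sum of all bases. $2,600 + $36,500 = $39,100.
Net percentage adjustment: +100% −35% = +65%. $39,100 × 1.65 = $64,515.
A deadly weapon other than a firearm was used (+$23,500 flat): $64,515 + $23,500 = $88,015.
Offense committed while released on bail in another case (+$20,250 flat): $88,015 + $20,250 = $108,265.
$108,265 is within the $600,000 maximum.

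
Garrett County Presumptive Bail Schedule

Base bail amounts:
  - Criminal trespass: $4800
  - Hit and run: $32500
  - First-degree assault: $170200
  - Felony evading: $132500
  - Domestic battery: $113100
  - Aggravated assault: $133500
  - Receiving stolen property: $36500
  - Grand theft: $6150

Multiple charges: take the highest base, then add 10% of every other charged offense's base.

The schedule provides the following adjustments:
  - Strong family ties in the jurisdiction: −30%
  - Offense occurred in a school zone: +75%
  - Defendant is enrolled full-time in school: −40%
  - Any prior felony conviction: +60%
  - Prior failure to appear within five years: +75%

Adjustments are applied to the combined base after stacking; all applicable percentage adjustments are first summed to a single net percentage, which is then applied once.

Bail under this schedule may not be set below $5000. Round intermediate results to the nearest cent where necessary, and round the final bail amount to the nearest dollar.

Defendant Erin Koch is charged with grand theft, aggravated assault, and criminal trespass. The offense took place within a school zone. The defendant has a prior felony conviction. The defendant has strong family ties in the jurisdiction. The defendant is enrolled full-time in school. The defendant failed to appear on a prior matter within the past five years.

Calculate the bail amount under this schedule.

$323028

Base amounts from the schedule: grand theft $6150; aggravated assault $133500; criminal trespass $4800.
Stacking rule: highest base plus 10% of each additional charge. Highest is aggravated assault at $133500. Additional: $6150 × 10% = $615; $4800 × 10% = $480. Combined base = $133500 + $1095 = $134595.
Net percentage adjustment: −30% +75% −40% +60% +75% = +140%. $134595 × 2.4 = $323028.
$323028 is at or above the $5000 minimum.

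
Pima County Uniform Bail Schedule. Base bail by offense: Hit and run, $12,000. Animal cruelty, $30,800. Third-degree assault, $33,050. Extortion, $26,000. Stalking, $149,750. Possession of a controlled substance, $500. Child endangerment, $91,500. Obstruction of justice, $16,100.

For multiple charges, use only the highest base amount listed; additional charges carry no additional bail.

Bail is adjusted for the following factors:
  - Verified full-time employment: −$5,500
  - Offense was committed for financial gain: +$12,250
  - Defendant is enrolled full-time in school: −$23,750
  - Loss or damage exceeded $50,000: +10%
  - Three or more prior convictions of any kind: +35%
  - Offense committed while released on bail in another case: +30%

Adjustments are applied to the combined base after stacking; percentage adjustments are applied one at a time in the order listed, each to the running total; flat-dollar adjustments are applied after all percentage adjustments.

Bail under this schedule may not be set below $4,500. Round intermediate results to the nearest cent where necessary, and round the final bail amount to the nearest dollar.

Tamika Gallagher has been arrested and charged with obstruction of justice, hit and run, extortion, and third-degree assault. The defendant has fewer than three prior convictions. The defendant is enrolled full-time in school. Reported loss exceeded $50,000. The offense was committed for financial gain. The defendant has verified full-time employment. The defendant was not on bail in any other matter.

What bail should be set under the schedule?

$19,355

Base amounts from the schedule: obstruction of justice $16,100; hit and run $12,000; extortion $26,000; third-degree assault $33,050.
Stacking rule: use the highest base only. Highest is third-degree assault at $33,050. Combined base = $33,050.
Loss or damage exceeded $50,000 (+10%): $33,050 × 1.1 = $36,355.
Verified full-time employment (−$5,500 flat): $36,355 − $5,500 = $30,855.
Offense was committed for financial gain (+$12,250 flat): $30,855 + $12,250 = $43,105.
Defendant is enrolled full-time in school (−$23,750 flat): $43,105 − $23,750 = $19,355.
$19,355 is at or above the $4,500 minimum.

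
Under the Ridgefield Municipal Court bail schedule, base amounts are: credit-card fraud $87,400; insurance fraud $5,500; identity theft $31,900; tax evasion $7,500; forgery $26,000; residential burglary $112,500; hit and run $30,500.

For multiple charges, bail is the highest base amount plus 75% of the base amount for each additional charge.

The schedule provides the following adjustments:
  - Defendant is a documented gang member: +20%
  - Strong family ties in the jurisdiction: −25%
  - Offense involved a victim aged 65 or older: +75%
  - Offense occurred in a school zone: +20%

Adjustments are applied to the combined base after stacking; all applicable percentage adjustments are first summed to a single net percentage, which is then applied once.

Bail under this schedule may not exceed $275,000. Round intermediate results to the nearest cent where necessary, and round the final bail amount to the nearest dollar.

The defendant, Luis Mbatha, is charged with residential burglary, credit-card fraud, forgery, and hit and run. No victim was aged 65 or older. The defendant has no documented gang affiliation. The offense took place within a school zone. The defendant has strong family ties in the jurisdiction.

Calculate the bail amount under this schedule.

$209,404

Base amounts from the schedule: residential burglary $112,500; credit-card fraud $87,400; forgery $26,000; hit and run $30,500.
Stacking rule: highest base plus 75% of each additional charge. Highest is residential burglary at $112,500. Additional: $87,400 × 75% = $65,550; $26,000 × 75% = $19,500; $30,500 × 75% = $22,875. Combined base = $112,500 + $107,925 = $220,425.
Net percentage adjustment: −25% +20% = −5%. $220,425 × 0.95 = $209,403.75.
$209,403.75 is within the $275,000 maximum.
Rounded to the nearest dollar: $209,404.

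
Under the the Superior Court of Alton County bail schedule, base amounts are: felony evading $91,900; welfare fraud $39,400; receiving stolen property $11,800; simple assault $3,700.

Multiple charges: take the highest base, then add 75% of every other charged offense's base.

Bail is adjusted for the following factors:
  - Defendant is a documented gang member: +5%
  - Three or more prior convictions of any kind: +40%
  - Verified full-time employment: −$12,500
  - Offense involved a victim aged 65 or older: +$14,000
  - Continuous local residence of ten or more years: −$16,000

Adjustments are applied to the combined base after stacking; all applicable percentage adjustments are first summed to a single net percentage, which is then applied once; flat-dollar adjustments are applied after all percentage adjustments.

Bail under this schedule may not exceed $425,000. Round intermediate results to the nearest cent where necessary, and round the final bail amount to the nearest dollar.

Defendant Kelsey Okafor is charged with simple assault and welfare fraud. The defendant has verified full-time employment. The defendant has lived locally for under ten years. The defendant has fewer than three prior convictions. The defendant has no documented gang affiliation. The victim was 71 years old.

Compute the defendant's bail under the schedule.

Base amounts from the schedule: simple assault $3,700; welfare fraud $39,400.
Stacking rule: highest base plus 75% of each additional charge. Highest is welfare fraud at $39,400. Additional: $3,700 × 75% = $2,775. Combined base = $39,400 + $2,775 = $42,175.
Verified full-time employment (−$12,500 flat): $42,175 − $12,500 = $29,675.
Offense involved a victim aged 65 or older (+$14,000 flat): $29,675 + $14,000 = $43,675.
$43,675 is within the $425,000 maximum.

$43,675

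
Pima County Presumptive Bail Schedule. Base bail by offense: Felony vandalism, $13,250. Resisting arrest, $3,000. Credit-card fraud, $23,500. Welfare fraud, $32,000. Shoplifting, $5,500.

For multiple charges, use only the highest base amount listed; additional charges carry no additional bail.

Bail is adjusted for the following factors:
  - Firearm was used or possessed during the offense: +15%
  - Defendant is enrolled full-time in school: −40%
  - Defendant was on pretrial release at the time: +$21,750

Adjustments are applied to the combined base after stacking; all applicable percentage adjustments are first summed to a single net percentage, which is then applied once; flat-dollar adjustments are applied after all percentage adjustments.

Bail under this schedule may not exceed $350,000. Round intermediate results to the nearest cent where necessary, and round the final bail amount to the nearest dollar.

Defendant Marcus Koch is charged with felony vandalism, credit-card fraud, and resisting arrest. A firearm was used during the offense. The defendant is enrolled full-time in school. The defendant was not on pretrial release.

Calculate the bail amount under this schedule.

Base amounts from the schedule: felony vandalism $13,250; credit-card fraud $23,500; resisting arrest $3,000.
Stacking rule: use the highest base only. Highest is credit-card fraud at $23,500. Combined base = $23,500.
Net percentage adjustment: +15% −40% = −25%. $23,500 × 0.75 = $17,625.
$17,625 is within the $350,000 maximum.

$17,625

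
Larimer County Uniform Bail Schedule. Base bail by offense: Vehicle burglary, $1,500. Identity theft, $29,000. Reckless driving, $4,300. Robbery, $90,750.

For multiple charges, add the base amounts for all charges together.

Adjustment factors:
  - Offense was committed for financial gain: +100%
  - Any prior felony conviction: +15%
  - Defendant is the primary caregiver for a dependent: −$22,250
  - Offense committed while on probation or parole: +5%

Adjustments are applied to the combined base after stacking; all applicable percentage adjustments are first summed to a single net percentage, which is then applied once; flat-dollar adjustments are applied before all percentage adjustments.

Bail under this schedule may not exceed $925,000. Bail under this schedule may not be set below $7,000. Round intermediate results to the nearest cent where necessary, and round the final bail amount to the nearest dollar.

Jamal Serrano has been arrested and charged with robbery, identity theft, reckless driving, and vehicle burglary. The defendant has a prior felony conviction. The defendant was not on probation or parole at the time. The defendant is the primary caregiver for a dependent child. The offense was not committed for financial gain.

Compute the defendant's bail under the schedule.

$118,795

Base amounts from the schedule: robbery $90,750; identity theft $29,000; reckless driving $4,300; vehicle burglary $1,500.
Stacking rule: sum of all bases. $90,750 + $29,000 + $4,300 + $1,500 = $125,550.
Defendant is the primary caregiver for a dependent (−$22,250 flat): $125,550 − $22,250 = $103,300.
Any prior felony conviction (+15%): $103,300 × 1.15 = $118,795.
$118,795 is within the $925,000 maximum.
$118,795 is at or above the $7,000 minimum.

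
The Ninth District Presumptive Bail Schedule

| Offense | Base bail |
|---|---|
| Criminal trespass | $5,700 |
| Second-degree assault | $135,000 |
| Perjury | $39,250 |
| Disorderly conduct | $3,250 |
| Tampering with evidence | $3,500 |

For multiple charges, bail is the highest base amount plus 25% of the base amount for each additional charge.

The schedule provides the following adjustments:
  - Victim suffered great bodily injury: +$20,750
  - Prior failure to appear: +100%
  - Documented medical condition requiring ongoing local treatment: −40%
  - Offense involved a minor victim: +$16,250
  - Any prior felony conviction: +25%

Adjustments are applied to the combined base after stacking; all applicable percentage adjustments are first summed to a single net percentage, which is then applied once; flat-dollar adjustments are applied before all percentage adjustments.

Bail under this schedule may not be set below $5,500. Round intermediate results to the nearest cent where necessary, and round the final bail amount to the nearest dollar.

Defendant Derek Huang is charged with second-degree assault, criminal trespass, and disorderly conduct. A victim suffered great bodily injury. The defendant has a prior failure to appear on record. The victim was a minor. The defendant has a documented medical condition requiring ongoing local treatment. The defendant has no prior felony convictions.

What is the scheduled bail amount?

$278,780

Base amounts from the schedule: second-degree assault $135,000; criminal trespass $5,700; disorderly conduct $3,250.
Stacking rule: highest base plus 25% of each additional charge. Highest is second-degree assault at $135,000. Additional: $5,700 × 25% = $1,425; $3,250 × 25% = $812.50. Combined base = $135,000 + $2,237.50 = $137,237.50.
Victim suffered great bodily injury (+$20,750 flat): $137,237.50 + $20,750 = $157,987.50.
Offense involved a minor victim (+$16,250 flat): $157,987.50 + $16,250 = $174,237.50.
Net percentage adjustment: +100% −40% = +60%. $174,237.50 × 1.6 = $278,780.
$278,780 is at or above the $5,500 minimum.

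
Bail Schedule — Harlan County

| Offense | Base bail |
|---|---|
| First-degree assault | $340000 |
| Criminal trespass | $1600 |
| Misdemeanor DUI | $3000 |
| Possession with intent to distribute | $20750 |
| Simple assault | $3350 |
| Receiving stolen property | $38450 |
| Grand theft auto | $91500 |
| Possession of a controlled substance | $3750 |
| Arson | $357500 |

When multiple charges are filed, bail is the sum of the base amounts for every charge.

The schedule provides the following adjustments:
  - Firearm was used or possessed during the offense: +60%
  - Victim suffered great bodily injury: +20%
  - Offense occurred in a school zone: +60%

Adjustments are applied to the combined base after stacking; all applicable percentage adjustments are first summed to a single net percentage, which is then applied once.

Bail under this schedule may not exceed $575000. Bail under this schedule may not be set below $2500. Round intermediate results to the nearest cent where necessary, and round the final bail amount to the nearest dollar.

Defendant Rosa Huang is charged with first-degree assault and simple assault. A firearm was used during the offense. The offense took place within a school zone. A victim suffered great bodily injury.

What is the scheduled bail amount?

Base amounts from the schedule: first-degree assault $340000; simple assault $3350.
Stacking rule: sum of all bases. $340000 + $3350 = $343350.
Net percentage adjustment: +60% +20% +60% = +140%. $343350 × 2.4 = $824040.
Result $824040 exceeds the maximum of $575000; bail is capped at $575000.
$575000 is at or above the $2500 minimum.

$575000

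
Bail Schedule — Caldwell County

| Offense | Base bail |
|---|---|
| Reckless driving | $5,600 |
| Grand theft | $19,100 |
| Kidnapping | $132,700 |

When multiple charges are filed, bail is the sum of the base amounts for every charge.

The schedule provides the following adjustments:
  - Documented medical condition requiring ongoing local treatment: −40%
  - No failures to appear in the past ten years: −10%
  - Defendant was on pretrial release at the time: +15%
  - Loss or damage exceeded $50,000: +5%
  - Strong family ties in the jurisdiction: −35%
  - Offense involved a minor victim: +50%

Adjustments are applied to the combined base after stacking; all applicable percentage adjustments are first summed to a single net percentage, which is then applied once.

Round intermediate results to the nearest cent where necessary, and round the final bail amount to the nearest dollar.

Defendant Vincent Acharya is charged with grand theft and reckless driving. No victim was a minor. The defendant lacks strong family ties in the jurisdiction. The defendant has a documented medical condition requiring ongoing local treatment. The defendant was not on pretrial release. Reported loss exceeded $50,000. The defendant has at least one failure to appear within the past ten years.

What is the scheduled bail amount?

$16,055

Base amounts from the schedule: grand theft $19,100; reckless driving $5,600.
Stacking rule: sum of all bases. $19,100 + $5,600 = $24,700.
Net percentage adjustment: −40% +5% = −35%. $24,700 × 0.65 = $16,055.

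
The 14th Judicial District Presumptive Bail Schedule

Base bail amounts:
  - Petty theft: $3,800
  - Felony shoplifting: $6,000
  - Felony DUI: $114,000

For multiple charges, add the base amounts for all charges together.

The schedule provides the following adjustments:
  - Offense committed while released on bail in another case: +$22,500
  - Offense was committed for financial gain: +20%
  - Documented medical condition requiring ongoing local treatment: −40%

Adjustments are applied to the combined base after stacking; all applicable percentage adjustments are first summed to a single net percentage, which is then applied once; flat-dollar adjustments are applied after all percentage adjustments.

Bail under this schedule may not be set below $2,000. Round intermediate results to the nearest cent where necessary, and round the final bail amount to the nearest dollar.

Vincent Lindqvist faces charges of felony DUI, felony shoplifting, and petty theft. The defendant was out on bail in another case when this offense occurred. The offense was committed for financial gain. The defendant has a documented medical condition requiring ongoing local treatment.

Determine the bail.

Base amounts from the schedule: felony DUI $114,000; felony shoplifting $6,000; petty theft $3,800.
Stacking rule: sum of all bases. $114,000 + $6,000 + $3,800 = $123,800.
Net percentage adjustment: +20% −40% = −20%. $123,800 × 0.8 = $99,040.
Offense committed while released on bail in another case (+$22,500 flat): $99,040 + $22,500 = $121,540.
$121,540 is at or above the $2,000 minimum.

$121,540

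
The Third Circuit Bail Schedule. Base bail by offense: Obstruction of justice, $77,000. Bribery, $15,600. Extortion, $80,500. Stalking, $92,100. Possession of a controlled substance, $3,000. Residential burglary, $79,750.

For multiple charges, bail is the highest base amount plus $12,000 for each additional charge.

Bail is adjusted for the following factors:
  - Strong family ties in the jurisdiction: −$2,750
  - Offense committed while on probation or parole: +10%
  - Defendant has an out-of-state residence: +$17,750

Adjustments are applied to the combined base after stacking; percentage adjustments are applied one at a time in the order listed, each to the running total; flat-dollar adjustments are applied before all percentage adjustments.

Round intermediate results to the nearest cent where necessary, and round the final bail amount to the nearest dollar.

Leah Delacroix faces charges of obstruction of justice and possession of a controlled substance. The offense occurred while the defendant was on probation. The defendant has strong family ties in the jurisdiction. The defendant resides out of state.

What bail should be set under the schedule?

Base amounts from the schedule: obstruction of justice $77,000; possession of a controlled substance $3,000.
Stacking rule: highest base plus $12,000 per additional charge. Highest is obstruction of justice at $77,000; 1 additional charge → +$12,000. Combined base = $89,000.
Strong family ties in the jurisdiction (−$2,750 flat): $89,000 − $2,750 = $86,250.
Defendant has an out-of-state residence (+$17,750 flat): $86,250 + $17,750 = $104,000.
Offense committed while on probation or parole (+10%): $104,000 × 1.1 = $114,400.

$114,400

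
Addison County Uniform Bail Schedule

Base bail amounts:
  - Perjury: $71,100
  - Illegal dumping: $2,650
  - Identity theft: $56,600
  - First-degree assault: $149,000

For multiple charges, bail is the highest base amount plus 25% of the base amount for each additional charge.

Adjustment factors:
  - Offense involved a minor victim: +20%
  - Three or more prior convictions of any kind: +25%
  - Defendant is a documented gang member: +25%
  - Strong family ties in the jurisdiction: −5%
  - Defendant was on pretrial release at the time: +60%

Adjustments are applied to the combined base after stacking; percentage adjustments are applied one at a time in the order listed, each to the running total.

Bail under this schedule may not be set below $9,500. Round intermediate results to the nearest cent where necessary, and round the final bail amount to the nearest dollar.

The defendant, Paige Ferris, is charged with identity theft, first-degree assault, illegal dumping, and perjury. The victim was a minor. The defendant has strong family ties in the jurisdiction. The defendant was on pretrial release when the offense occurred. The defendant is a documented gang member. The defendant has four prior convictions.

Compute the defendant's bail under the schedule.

Base amounts from the schedule: identity theft $56,600; first-degree assault $149,000; illegal dumping $2,650; perjury $71,100.
Stacking rule: highest base plus 25% of each additional charge. Highest is first-degree assault at $149,000. Additional: $56,600 × 25% = $14,150; $2,650 × 25% = $662.50; $71,100 × 25% = $17,775. Combined base = $149,000 + $32,587.50 = $181,587.50.
Offense involved a minor victim (+20%): $181,587.50 × 1.2 = $217,905.
Three or more prior convictions of any kind (+25%): $217,905 × 1.25 = $272,381.25.
Defendant is a documented gang member (+25%): $272,381.25 × 1.25 = $340,476.56.
Strong family ties in the jurisdiction (−5%): $340,476.56 × 0.95 = $323,452.73.
Defendant was on pretrial release at the time (+60%): $323,452.73 × 1.6 = $517,524.37.
$517,524.37 is at or above the $9,500 minimum.
Rounded to the nearest dollar: $517,524.

$517,524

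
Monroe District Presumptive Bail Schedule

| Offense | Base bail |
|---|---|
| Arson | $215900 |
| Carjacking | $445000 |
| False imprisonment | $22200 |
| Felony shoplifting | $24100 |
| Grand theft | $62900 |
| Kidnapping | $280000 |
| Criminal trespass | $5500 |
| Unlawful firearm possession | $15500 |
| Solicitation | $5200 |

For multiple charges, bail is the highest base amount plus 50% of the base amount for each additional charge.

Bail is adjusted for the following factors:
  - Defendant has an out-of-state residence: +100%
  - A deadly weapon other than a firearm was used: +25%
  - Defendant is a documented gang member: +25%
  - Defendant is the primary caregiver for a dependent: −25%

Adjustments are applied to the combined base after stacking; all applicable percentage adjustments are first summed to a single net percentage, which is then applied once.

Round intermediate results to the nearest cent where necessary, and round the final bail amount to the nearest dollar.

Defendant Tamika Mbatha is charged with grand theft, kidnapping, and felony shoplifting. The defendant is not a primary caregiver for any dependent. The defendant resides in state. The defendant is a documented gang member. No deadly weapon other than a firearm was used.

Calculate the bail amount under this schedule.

$404375

Base amounts from the schedule: grand theft $62900; kidnapping $280000; felony shoplifting $24100.
Stacking rule: highest base plus 50% of each additional charge. Highest is kidnapping at $280000. Additional: $62900 × 50% = $31450; $24100 × 50% = $12050. Combined base = $280000 + $43500 = $323500.
Defendant is a documented gang member (+25%): $323500 × 1.25 = $404375.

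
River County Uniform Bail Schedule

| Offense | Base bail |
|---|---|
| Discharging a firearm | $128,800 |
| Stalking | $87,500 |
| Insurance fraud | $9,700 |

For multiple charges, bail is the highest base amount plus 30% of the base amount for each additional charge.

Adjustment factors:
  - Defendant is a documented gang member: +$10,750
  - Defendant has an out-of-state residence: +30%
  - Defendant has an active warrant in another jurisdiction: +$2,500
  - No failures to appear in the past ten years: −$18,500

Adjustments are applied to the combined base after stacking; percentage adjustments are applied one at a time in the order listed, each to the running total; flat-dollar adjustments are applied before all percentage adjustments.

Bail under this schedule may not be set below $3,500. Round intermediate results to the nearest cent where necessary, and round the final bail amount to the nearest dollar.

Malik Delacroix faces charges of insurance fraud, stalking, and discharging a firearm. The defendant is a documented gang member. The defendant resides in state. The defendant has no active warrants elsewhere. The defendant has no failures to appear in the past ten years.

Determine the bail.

Base amounts from the schedule: insurance fraud $9,700; stalking $87,500; discharging a firearm $128,800.
Stacking rule: highest base plus 30% of each additional charge. Highest is discharging a firearm at $128,800. Additional: $9,700 × 30% = $2,910; $87,500 × 30% = $26,250. Combined base = $128,800 + $29,160 = $157,960.
Defendant is a documented gang member (+$10,750 flat): $157,960 + $10,750 = $168,710.
No failures to appear in the past ten years (−$18,500 flat): $168,710 − $18,500 = $150,210.
$150,210 is at or above the $3,500 minimum.

$150,210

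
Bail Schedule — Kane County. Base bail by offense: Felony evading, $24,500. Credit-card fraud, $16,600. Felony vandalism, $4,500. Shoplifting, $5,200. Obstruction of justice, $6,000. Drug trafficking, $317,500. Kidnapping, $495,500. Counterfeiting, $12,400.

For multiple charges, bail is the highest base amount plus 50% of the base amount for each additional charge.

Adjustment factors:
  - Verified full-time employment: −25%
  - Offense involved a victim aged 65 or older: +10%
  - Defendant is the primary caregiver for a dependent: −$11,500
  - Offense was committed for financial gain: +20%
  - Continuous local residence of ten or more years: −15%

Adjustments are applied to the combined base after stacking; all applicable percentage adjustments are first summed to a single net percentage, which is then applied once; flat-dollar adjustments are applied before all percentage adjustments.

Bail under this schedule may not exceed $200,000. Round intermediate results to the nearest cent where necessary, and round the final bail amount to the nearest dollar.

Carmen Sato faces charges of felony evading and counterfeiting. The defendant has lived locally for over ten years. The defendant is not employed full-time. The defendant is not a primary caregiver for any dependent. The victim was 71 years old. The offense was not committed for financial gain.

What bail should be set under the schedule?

Base amounts from the schedule: felony evading $24,500; counterfeiting $12,400.
Stacking rule: highest base plus 50% of each additional charge. Highest is felony evading at $24,500. Additional: $12,400 × 50% = $6,200. Combined base = $24,500 + $6,200 = $30,700.
Net percentage adjustment: +10% −15% = −5%. $30,700 × 0.95 = $29,165.
$29,165 is within the $200,000 maximum.

$29,165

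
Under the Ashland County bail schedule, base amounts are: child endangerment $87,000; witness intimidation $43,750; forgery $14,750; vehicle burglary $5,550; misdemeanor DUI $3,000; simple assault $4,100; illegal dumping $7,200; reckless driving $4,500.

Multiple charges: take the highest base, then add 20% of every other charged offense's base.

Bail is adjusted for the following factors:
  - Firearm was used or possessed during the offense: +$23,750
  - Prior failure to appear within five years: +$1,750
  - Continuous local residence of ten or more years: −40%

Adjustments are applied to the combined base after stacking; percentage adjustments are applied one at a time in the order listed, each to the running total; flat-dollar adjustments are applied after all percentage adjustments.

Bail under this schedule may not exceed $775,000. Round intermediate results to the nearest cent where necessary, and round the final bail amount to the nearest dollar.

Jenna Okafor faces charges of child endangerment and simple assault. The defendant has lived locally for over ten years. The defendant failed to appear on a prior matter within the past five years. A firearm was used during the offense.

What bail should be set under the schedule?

Base amounts from the schedule: child endangerment $87,000; simple assault $4,100.
Stacking rule: highest base plus 20% of each additional charge. Highest is child endangerment at $87,000. Additional: $4,100 × 20% = $820. Combined base = $87,000 + $820 = $87,820.
Continuous local residence of ten or more years (−40%): $87,820 × 0.6 = $52,692.
Firearm was used or possessed during the offense (+$23,750 flat): $52,692 + $23,750 = $76,442.
Prior failure to appear within five years (+$1,750 flat): $76,442 + $1,750 = $78,192.
$78,192 is within the $775,000 maximum.

$78,192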